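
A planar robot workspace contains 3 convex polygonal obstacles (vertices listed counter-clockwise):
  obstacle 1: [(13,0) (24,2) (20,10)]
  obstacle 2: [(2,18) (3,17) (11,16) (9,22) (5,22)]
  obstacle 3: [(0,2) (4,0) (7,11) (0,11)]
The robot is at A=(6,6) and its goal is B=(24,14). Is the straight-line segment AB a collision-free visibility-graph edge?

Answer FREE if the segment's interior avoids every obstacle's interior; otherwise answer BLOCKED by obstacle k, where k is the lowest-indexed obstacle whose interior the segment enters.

Obstacle 1 [(13,0) (24,2) (20,10)]:
  edge (13,0)–(24,2): clear
  edge (24,2)–(20,10): clear
  edge (20,10)–(13,0): clear
  midpoint (15,10) outside
  → clear
Obstacle 2 [(2,18) (3,17) (11,16) (9,22) (5,22)]:
  edge (2,18)–(3,17): clear
  edge (3,17)–(11,16): clear
  edge (11,16)–(9,22): clear
  edge (9,22)–(5,22): clear
  edge (5,22)–(2,18): clear
  midpoint (15,10) outside
  → clear
Obstacle 3 [(0,2) (4,0) (7,11) (0,11)]:
  edge (0,2)–(4,0): clear
  edge (4,0)–(7,11): clear
  edge (7,11)–(0,11): clear
  edge (0,11)–(0,2): clear
  midpoint (15,10) outside
  → clear

FREE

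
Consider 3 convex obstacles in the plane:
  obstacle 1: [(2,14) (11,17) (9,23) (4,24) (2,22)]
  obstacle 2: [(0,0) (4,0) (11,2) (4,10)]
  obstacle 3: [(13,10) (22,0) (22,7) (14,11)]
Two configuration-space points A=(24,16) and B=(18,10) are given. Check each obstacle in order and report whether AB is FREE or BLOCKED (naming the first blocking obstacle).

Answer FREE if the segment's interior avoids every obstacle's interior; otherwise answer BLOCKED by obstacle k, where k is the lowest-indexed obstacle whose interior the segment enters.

Obstacle 1 [(2,14) (11,17) (9,23) (4,24) (2,22)]:
  edge (2,14)–(11,17): clear
  edge (11,17)–(9,23): clear
  edge (9,23)–(4,24): clear
  edge (4,24)–(2,22): clear
  edge (2,22)–(2,14): clear
  midpoint (21,13) outside
  → clear
Obstacle 2 [(0,0) (4,0) (11,2) (4,10)]:
  edge (0,0)–(4,0): clear
  edge (4,0)–(11,2): clear
  edge (11,2)–(4,10): clear
  edge (4,10)–(0,0): clear
  midpoint (21,13) outside
  → clear
Obstacle 3 [(13,10) (22,0) (22,7) (14,11)]:
  edge (13,10)–(22,0): clear
  edge (22,0)–(22,7): clear
  edge (22,7)–(14,11): clear
  edge (14,11)–(13,10): clear
  midpoint (21,13) outside
  → clear

FREE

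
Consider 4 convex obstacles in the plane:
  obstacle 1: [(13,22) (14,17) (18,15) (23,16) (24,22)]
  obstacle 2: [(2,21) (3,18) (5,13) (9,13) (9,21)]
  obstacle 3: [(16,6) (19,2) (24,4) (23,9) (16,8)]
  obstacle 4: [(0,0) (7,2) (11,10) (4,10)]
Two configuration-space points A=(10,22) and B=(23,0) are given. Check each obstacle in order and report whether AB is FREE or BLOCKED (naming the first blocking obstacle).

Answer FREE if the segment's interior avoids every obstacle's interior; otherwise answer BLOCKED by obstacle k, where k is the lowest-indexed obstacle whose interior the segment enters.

Obstacle 1 [(13,22) (14,17) (18,15) (23,16) (24,22)]:
  edge (13,22)–(14,17): clear
  edge (14,17)–(18,15): clear
  edge (18,15)–(23,16): clear
  edge (23,16)–(24,22): clear
  edge (24,22)–(13,22): clear
  midpoint (33/2,11) outside
  → clear
Obstacle 2 [(2,21) (3,18) (5,13) (9,13) (9,21)]:
  edge (2,21)–(3,18): clear
  edge (3,18)–(5,13): clear
  edge (5,13)–(9,13): clear
  edge (9,13)–(9,21): clear
  edge (9,21)–(2,21): clear
  midpoint (33/2,11) outside
  → clear
Obstacle 3 [(16,6) (19,2) (24,4) (23,9) (16,8)]:
  edge (16,6)–(19,2): clear
  edge (19,2)–(24,4): crosses AB
  edge (24,4)–(23,9): clear
  edge (23,9)–(16,8): crosses AB
  edge (16,8)–(16,6): clear
  → BLOCKED
Obstacle 4 [(0,0) (7,2) (11,10) (4,10)]:
  edge (0,0)–(7,2): clear
  edge (7,2)–(11,10): clear
  edge (11,10)–(4,10): clear
  edge (4,10)–(0,0): clear
  midpoint (33/2,11) outside
  → clear

BLOCKED by obstacle 3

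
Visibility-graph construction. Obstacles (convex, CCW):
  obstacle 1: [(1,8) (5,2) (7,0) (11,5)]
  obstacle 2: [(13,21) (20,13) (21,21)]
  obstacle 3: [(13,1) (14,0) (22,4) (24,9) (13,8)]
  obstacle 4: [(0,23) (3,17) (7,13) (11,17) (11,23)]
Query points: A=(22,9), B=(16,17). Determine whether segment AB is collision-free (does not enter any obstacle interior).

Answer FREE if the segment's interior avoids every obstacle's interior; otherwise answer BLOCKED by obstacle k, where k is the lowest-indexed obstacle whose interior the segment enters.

Obstacle 1 [(1,8) (5,2) (7,0) (11,5)]:
  edge (1,8)–(5,2): clear
  edge (5,2)–(7,0): clear
  edge (7,0)–(11,5): clear
  edge (11,5)–(1,8): clear
  midpoint (19,13) outside
  → clear
Obstacle 2 [(13,21) (20,13) (21,21)]:
  edge (13,21)–(20,13): clear
  edge (20,13)–(21,21): clear
  edge (21,21)–(13,21): clear
  midpoint (19,13) outside
  → clear
Obstacle 3 [(13,1) (14,0) (22,4) (24,9) (13,8)]:
  edge (13,1)–(14,0): clear
  edge (14,0)–(22,4): clear
  edge (22,4)–(24,9): clear
  edge (24,9)–(13,8): clear
  edge (13,8)–(13,1): clear
  midpoint (19,13) outside
  → clear
Obstacle 4 [(0,23) (3,17) (7,13) (11,17) (11,23)]:
  edge (0,23)–(3,17): clear
  edge (3,17)–(7,13): clear
  edge (7,13)–(11,17): clear
  edge (11,17)–(11,23): clear
  edge (11,23)–(0,23): clear
  midpoint (19,13) outside
  → clear

FREE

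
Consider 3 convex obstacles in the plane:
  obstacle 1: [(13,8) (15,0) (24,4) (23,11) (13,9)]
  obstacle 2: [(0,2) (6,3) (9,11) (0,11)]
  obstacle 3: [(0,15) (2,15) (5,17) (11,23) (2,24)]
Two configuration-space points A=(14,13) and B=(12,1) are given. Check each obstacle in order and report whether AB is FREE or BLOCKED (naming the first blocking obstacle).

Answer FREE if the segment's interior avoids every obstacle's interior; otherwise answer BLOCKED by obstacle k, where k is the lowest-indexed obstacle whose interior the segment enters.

BLOCKED by obstacle 1

Obstacle 1 [(13,8) (15,0) (24,4) (23,11) (13,9)]:
  edge (13,8)–(15,0): crosses AB
  edge (15,0)–(24,4): clear
  edge (24,4)–(23,11): clear
  edge (23,11)–(13,9): crosses AB
  edge (13,9)–(13,8): clear
  → BLOCKED
Obstacle 2 [(0,2) (6,3) (9,11) (0,11)]:
  edge (0,2)–(6,3): clear
  edge (6,3)–(9,11): clear
  edge (9,11)–(0,11): clear
  edge (0,11)–(0,2): clear
  midpoint (13,7) outside
  → clear
Obstacle 3 [(0,15) (2,15) (5,17) (11,23) (2,24)]:
  edge (0,15)–(2,15): clear
  edge (2,15)–(5,17): clear
  edge (5,17)–(11,23): clear
  edge (11,23)–(2,24): clear
  edge (2,24)–(0,15): clear
  midpoint (13,7) outside
  → clear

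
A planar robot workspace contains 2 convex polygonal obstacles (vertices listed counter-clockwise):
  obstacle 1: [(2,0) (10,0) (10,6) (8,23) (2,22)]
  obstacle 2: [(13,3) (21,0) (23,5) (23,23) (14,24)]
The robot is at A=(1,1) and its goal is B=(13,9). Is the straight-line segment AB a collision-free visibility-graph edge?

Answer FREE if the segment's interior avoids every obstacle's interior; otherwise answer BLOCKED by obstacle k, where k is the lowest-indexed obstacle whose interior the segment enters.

Obstacle 1 [(2,0) (10,0) (10,6) (8,23) (2,22)]:
  edge (2,0)–(10,0): clear
  edge (10,0)–(10,6): clear
  edge (10,6)–(8,23): crosses AB
  edge (8,23)–(2,22): clear
  edge (2,22)–(2,0): crosses AB
  → BLOCKED
Obstacle 2 [(13,3) (21,0) (23,5) (23,23) (14,24)]:
  edge (13,3)–(21,0): clear
  edge (21,0)–(23,5): clear
  edge (23,5)–(23,23): clear
  edge (23,23)–(14,24): clear
  edge (14,24)–(13,3): clear
  midpoint (7,5) outside
  → clear

BLOCKED by obstacle 1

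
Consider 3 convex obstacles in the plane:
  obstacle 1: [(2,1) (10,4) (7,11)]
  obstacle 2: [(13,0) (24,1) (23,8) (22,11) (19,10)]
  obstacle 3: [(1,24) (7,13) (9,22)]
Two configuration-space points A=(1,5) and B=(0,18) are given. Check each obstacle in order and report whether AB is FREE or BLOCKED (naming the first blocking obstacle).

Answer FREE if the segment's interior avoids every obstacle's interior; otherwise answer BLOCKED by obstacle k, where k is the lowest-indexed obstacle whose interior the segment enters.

Obstacle 1 [(2,1) (10,4) (7,11)]:
  edge (2,1)–(10,4): clear
  edge (10,4)–(7,11): clear
  edge (7,11)–(2,1): clear
  midpoint (1/2,23/2) outside
  → clear
Obstacle 2 [(13,0) (24,1) (23,8) (22,11) (19,10)]:
  edge (13,0)–(24,1): clear
  edge (24,1)–(23,8): clear
  edge (23,8)–(22,11): clear
  edge (22,11)–(19,10): clear
  edge (19,10)–(13,0): clear
  midpoint (1/2,23/2) outside
  → clear
Obstacle 3 [(1,24) (7,13) (9,22)]:
  edge (1,24)–(7,13): clear
  edge (7,13)–(9,22): clear
  edge (9,22)–(1,24): clear
  midpoint (1/2,23/2) outside
  → clear

FREE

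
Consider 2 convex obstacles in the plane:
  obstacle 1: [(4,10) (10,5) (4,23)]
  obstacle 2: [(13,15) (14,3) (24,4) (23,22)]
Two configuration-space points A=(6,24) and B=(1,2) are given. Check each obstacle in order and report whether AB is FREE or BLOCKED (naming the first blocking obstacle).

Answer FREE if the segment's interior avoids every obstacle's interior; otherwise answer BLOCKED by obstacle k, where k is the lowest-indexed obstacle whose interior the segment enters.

Obstacle 1 [(4,10) (10,5) (4,23)]:
  edge (4,10)–(10,5): clear
  edge (10,5)–(4,23): crosses AB
  edge (4,23)–(4,10): crosses AB
  → BLOCKED
Obstacle 2 [(13,15) (14,3) (24,4) (23,22)]:
  edge (13,15)–(14,3): clear
  edge (14,3)–(24,4): clear
  edge (24,4)–(23,22): clear
  edge (23,22)–(13,15): clear
  midpoint (7/2,13) outside
  → clear

BLOCKED by obstacle 1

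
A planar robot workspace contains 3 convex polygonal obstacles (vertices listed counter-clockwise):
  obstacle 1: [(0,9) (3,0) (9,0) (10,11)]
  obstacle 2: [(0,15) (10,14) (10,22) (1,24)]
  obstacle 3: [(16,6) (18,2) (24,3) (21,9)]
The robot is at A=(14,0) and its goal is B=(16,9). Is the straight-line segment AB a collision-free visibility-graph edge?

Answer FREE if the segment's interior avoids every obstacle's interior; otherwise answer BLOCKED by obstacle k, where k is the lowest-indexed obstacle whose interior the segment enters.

FREE

Obstacle 1 [(0,9) (3,0) (9,0) (10,11)]:
  edge (0,9)–(3,0): clear
  edge (3,0)–(9,0): clear
  edge (9,0)–(10,11): clear
  edge (10,11)–(0,9): clear
  midpoint (15,9/2) outside
  → clear
Obstacle 2 [(0,15) (10,14) (10,22) (1,24)]:
  edge (0,15)–(10,14): clear
  edge (10,14)–(10,22): clear
  edge (10,22)–(1,24): clear
  edge (1,24)–(0,15): clear
  midpoint (15,9/2) outside
  → clear
Obstacle 3 [(16,6) (18,2) (24,3) (21,9)]:
  edge (16,6)–(18,2): clear
  edge (18,2)–(24,3): clear
  edge (24,3)–(21,9): clear
  edge (21,9)–(16,6): clear
  midpoint (15,9/2) outside
  → clear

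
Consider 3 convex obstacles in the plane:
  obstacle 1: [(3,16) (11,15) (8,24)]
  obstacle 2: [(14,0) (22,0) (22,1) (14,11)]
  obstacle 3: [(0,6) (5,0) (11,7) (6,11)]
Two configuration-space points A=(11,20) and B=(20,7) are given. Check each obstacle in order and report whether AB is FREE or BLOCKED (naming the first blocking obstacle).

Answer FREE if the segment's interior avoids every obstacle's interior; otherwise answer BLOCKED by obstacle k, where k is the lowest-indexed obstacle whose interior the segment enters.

FREE

Obstacle 1 [(3,16) (11,15) (8,24)]:
  edge (3,16)–(11,15): clear
  edge (11,15)–(8,24): clear
  edge (8,24)–(3,16): clear
  midpoint (31/2,27/2) outside
  → clear
Obstacle 2 [(14,0) (22,0) (22,1) (14,11)]:
  edge (14,0)–(22,0): clear
  edge (22,0)–(22,1): clear
  edge (22,1)–(14,11): clear
  edge (14,11)–(14,0): clear
  midpoint (31/2,27/2) outside
  → clear
Obstacle 3 [(0,6) (5,0) (11,7) (6,11)]:
  edge (0,6)–(5,0): clear
  edge (5,0)–(11,7): clear
  edge (11,7)–(6,11): clear
  edge (6,11)–(0,6): clear
  midpoint (31/2,27/2) outside
  → clear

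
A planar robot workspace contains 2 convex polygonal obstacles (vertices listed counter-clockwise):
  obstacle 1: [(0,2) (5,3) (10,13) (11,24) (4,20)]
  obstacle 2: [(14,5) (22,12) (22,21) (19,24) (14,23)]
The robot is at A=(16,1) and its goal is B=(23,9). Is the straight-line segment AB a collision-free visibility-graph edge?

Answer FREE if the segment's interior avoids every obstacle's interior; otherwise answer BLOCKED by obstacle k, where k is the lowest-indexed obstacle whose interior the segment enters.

Obstacle 1 [(0,2) (5,3) (10,13) (11,24) (4,20)]:
  edge (0,2)–(5,3): clear
  edge (5,3)–(10,13): clear
  edge (10,13)–(11,24): clear
  edge (11,24)–(4,20): clear
  edge (4,20)–(0,2): clear
  midpoint (39/2,5) outside
  → clear
Obstacle 2 [(14,5) (22,12) (22,21) (19,24) (14,23)]:
  edge (14,5)–(22,12): clear
  edge (22,12)–(22,21): clear
  edge (22,21)–(19,24): clear
  edge (19,24)–(14,23): clear
  edge (14,23)–(14,5): clear
  midpoint (39/2,5) outside
  → clear

FREE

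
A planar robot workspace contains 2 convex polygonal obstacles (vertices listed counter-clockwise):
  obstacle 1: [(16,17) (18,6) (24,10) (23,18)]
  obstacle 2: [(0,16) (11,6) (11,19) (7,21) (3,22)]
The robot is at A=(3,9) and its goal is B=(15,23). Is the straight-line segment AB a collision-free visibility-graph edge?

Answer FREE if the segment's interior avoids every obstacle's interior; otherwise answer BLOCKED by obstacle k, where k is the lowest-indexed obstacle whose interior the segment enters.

BLOCKED by obstacle 2

Obstacle 1 [(16,17) (18,6) (24,10) (23,18)]:
  edge (16,17)–(18,6): clear
  edge (18,6)–(24,10): clear
  edge (24,10)–(23,18): clear
  edge (23,18)–(16,17): clear
  midpoint (9,16) outside
  → clear
Obstacle 2 [(0,16) (11,6) (11,19) (7,21) (3,22)]:
  edge (0,16)–(11,6): crosses AB
  edge (11,6)–(11,19): crosses AB
  edge (11,19)–(7,21): clear
  edge (7,21)–(3,22): clear
  edge (3,22)–(0,16): clear
  → BLOCKED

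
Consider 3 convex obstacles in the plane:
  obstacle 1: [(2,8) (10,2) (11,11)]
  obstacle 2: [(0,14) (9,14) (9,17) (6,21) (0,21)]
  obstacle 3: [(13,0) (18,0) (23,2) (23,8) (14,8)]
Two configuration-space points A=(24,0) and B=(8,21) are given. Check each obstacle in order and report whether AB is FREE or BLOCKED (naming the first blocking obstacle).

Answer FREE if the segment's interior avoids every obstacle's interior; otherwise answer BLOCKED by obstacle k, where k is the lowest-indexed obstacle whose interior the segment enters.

BLOCKED by obstacle 3

Obstacle 1 [(2,8) (10,2) (11,11)]:
  edge (2,8)–(10,2): clear
  edge (10,2)–(11,11): clear
  edge (11,11)–(2,8): clear
  midpoint (16,21/2) outside
  → clear
Obstacle 2 [(0,14) (9,14) (9,17) (6,21) (0,21)]:
  edge (0,14)–(9,14): clear
  edge (9,14)–(9,17): clear
  edge (9,17)–(6,21): clear
  edge (6,21)–(0,21): clear
  edge (0,21)–(0,14): clear
  midpoint (16,21/2) outside
  → clear
Obstacle 3 [(13,0) (18,0) (23,2) (23,8) (14,8)]:
  edge (13,0)–(18,0): clear
  edge (18,0)–(23,2): crosses AB
  edge (23,2)–(23,8): clear
  edge (23,8)–(14,8): crosses AB
  edge (14,8)–(13,0): clear
  → BLOCKED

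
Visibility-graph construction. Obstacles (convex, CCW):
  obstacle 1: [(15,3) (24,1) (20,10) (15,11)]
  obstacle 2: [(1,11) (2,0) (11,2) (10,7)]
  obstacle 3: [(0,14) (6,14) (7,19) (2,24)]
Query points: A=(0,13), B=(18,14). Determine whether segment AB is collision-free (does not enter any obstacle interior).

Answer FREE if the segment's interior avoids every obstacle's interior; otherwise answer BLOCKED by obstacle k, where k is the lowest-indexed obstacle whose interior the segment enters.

FREE

Obstacle 1 [(15,3) (24,1) (20,10) (15,11)]:
  edge (15,3)–(24,1): clear
  edge (24,1)–(20,10): clear
  edge (20,10)–(15,11): clear
  edge (15,11)–(15,3): clear
  midpoint (9,27/2) outside
  → clear
Obstacle 2 [(1,11) (2,0) (11,2) (10,7)]:
  edge (1,11)–(2,0): clear
  edge (2,0)–(11,2): clear
  edge (11,2)–(10,7): clear
  edge (10,7)–(1,11): clear
  midpoint (9,27/2) outside
  → clear
Obstacle 3 [(0,14) (6,14) (7,19) (2,24)]:
  edge (0,14)–(6,14): clear
  edge (6,14)–(7,19): clear
  edge (7,19)–(2,24): clear
  edge (2,24)–(0,14): clear
  midpoint (9,27/2) outside
  → clear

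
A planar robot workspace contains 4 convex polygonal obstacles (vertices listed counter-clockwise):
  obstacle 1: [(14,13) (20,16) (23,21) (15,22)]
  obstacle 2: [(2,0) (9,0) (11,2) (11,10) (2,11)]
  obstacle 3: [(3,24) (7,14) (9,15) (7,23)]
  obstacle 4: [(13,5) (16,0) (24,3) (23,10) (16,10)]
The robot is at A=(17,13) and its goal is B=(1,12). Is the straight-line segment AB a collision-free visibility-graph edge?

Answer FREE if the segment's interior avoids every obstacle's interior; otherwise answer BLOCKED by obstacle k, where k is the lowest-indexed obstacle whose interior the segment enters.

Obstacle 1 [(14,13) (20,16) (23,21) (15,22)]:
  edge (14,13)–(20,16): clear
  edge (20,16)–(23,21): clear
  edge (23,21)–(15,22): clear
  edge (15,22)–(14,13): clear
  midpoint (9,25/2) outside
  → clear
Obstacle 2 [(2,0) (9,0) (11,2) (11,10) (2,11)]:
  edge (2,0)–(9,0): clear
  edge (9,0)–(11,2): clear
  edge (11,2)–(11,10): clear
  edge (11,10)–(2,11): clear
  edge (2,11)–(2,0): clear
  midpoint (9,25/2) outside
  → clear
Obstacle 3 [(3,24) (7,14) (9,15) (7,23)]:
  edge (3,24)–(7,14): clear
  edge (7,14)–(9,15): clear
  edge (9,15)–(7,23): clear
  edge (7,23)–(3,24): clear
  midpoint (9,25/2) outside
  → clear
Obstacle 4 [(13,5) (16,0) (24,3) (23,10) (16,10)]:
  edge (13,5)–(16,0): clear
  edge (16,0)–(24,3): clear
  edge (24,3)–(23,10): clear
  edge (23,10)–(16,10): clear
  edge (16,10)–(13,5): clear
  midpoint (9,25/2) outside
  → clear

FREE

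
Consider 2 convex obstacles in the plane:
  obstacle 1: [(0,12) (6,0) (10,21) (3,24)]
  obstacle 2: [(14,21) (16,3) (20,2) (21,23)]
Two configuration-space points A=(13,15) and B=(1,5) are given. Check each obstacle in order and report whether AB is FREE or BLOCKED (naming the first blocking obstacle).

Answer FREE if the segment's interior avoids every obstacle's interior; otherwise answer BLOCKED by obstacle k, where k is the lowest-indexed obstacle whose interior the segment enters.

BLOCKED by obstacle 1

Obstacle 1 [(0,12) (6,0) (10,21) (3,24)]:
  edge (0,12)–(6,0): crosses AB
  edge (6,0)–(10,21): crosses AB
  edge (10,21)–(3,24): clear
  edge (3,24)–(0,12): clear
  → BLOCKED
Obstacle 2 [(14,21) (16,3) (20,2) (21,23)]:
  edge (14,21)–(16,3): clear
  edge (16,3)–(20,2): clear
  edge (20,2)–(21,23): clear
  edge (21,23)–(14,21): clear
  midpoint (7,10) outside
  → clear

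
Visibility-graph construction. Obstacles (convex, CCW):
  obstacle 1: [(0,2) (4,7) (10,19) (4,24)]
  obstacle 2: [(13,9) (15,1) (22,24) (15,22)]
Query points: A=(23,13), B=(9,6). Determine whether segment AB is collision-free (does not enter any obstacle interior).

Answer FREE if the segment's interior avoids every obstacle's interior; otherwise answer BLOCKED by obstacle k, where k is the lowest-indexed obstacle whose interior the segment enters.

BLOCKED by obstacle 2

Obstacle 1 [(0,2) (4,7) (10,19) (4,24)]:
  edge (0,2)–(4,7): clear
  edge (4,7)–(10,19): clear
  edge (10,19)–(4,24): clear
  edge (4,24)–(0,2): clear
  midpoint (16,19/2) outside
  → clear
Obstacle 2 [(13,9) (15,1) (22,24) (15,22)]:
  edge (13,9)–(15,1): crosses AB
  edge (15,1)–(22,24): crosses AB
  edge (22,24)–(15,22): clear
  edge (15,22)–(13,9): clear
  → BLOCKED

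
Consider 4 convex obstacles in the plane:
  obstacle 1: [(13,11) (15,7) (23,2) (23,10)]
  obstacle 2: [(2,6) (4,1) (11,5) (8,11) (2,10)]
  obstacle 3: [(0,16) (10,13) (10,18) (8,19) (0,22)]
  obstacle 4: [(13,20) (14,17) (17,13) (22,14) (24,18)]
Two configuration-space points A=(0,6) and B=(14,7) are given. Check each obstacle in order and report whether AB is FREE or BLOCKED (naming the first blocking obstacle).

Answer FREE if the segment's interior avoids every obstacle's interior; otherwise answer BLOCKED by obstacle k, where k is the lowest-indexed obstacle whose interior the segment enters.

Obstacle 1 [(13,11) (15,7) (23,2) (23,10)]:
  edge (13,11)–(15,7): clear
  edge (15,7)–(23,2): clear
  edge (23,2)–(23,10): clear
  edge (23,10)–(13,11): clear
  midpoint (7,13/2) outside
  → clear
Obstacle 2 [(2,6) (4,1) (11,5) (8,11) (2,10)]:
  edge (2,6)–(4,1): clear
  edge (4,1)–(11,5): clear
  edge (11,5)–(8,11): crosses AB
  edge (8,11)–(2,10): clear
  edge (2,10)–(2,6): crosses AB
  → BLOCKED
Obstacle 3 [(0,16) (10,13) (10,18) (8,19) (0,22)]:
  edge (0,16)–(10,13): clear
  edge (10,13)–(10,18): clear
  edge (10,18)–(8,19): clear
  edge (8,19)–(0,22): clear
  edge (0,22)–(0,16): clear
  midpoint (7,13/2) outside
  → clear
Obstacle 4 [(13,20) (14,17) (17,13) (22,14) (24,18)]:
  edge (13,20)–(14,17): clear
  edge (14,17)–(17,13): clear
  edge (17,13)–(22,14): clear
  edge (22,14)–(24,18): clear
  edge (24,18)–(13,20): clear
  midpoint (7,13/2) outside
  → clear

BLOCKED by obstacle 2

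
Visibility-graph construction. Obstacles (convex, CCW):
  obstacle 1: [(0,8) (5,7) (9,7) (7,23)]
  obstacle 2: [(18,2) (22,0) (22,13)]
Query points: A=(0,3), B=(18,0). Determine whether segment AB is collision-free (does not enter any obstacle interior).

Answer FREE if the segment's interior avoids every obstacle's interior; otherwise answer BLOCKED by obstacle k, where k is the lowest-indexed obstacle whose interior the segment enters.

Obstacle 1 [(0,8) (5,7) (9,7) (7,23)]:
  edge (0,8)–(5,7): clear
  edge (5,7)–(9,7): clear
  edge (9,7)–(7,23): clear
  edge (7,23)–(0,8): clear
  midpoint (9,3/2) outside
  → clear
Obstacle 2 [(18,2) (22,0) (22,13)]:
  edge (18,2)–(22,0): clear
  edge (22,0)–(22,13): clear
  edge (22,13)–(18,2): clear
  midpoint (9,3/2) outside
  → clear

FREE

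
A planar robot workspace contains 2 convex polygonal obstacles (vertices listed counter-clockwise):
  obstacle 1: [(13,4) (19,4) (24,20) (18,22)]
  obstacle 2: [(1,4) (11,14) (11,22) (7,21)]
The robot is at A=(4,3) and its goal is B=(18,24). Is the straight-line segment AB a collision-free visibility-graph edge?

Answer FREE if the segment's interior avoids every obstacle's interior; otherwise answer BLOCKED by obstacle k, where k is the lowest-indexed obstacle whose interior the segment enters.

Obstacle 1 [(13,4) (19,4) (24,20) (18,22)]:
  edge (13,4)–(19,4): clear
  edge (19,4)–(24,20): clear
  edge (24,20)–(18,22): clear
  edge (18,22)–(13,4): clear
  midpoint (11,27/2) outside
  → clear
Obstacle 2 [(1,4) (11,14) (11,22) (7,21)]:
  edge (1,4)–(11,14): clear
  edge (11,14)–(11,22): clear
  edge (11,22)–(7,21): clear
  edge (7,21)–(1,4): clear
  midpoint (11,27/2) outside
  → clear

FREE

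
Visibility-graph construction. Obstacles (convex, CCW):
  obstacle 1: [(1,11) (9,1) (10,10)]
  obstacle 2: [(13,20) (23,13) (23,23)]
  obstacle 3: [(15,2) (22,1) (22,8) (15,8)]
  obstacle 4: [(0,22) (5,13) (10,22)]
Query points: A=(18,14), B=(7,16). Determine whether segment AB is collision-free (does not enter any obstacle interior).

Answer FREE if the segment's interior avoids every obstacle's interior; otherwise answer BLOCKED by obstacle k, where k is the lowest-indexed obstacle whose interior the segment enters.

Obstacle 1 [(1,11) (9,1) (10,10)]:
  edge (1,11)–(9,1): clear
  edge (9,1)–(10,10): clear
  edge (10,10)–(1,11): clear
  midpoint (25/2,15) outside
  → clear
Obstacle 2 [(13,20) (23,13) (23,23)]:
  edge (13,20)–(23,13): clear
  edge (23,13)–(23,23): clear
  edge (23,23)–(13,20): clear
  midpoint (25/2,15) outside
  → clear
Obstacle 3 [(15,2) (22,1) (22,8) (15,8)]:
  edge (15,2)–(22,1): clear
  edge (22,1)–(22,8): clear
  edge (22,8)–(15,8): clear
  edge (15,8)–(15,2): clear
  midpoint (25/2,15) outside
  → clear
Obstacle 4 [(0,22) (5,13) (10,22)]:
  edge (0,22)–(5,13): clear
  edge (5,13)–(10,22): clear
  edge (10,22)–(0,22): clear
  midpoint (25/2,15) outside
  → clear

FREE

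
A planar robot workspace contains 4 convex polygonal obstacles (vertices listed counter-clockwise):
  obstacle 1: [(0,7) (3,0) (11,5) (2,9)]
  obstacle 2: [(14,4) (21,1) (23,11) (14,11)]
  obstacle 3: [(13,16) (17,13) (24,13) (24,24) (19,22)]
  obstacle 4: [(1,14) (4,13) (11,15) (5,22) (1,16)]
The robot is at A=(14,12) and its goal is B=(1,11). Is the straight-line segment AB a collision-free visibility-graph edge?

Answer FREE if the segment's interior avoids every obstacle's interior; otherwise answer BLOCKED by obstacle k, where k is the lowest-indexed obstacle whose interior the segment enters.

FREE

Obstacle 1 [(0,7) (3,0) (11,5) (2,9)]:
  edge (0,7)–(3,0): clear
  edge (3,0)–(11,5): clear
  edge (11,5)–(2,9): clear
  edge (2,9)–(0,7): clear
  midpoint (15/2,23/2) outside
  → clear
Obstacle 2 [(14,4) (21,1) (23,11) (14,11)]:
  edge (14,4)–(21,1): clear
  edge (21,1)–(23,11): clear
  edge (23,11)–(14,11): clear
  edge (14,11)–(14,4): clear
  midpoint (15/2,23/2) outside
  → clear
Obstacle 3 [(13,16) (17,13) (24,13) (24,24) (19,22)]:
  edge (13,16)–(17,13): clear
  edge (17,13)–(24,13): clear
  edge (24,13)–(24,24): clear
  edge (24,24)–(19,22): clear
  edge (19,22)–(13,16): clear
  midpoint (15/2,23/2) outside
  → clear
Obstacle 4 [(1,14) (4,13) (11,15) (5,22) (1,16)]:
  edge (1,14)–(4,13): clear
  edge (4,13)–(11,15): clear
  edge (11,15)–(5,22): clear
  edge (5,22)–(1,16): clear
  edge (1,16)–(1,14): clear
  midpoint (15/2,23/2) outside
  → clear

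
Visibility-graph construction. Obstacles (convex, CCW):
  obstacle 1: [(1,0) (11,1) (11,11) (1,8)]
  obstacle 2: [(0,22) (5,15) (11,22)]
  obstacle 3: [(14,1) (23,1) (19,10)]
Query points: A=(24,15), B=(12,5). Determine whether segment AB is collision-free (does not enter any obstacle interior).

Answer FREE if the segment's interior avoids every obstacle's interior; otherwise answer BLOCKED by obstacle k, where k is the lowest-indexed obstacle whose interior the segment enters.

Obstacle 1 [(1,0) (11,1) (11,11) (1,8)]:
  edge (1,0)–(11,1): clear
  edge (11,1)–(11,11): clear
  edge (11,11)–(1,8): clear
  edge (1,8)–(1,0): clear
  midpoint (18,10) outside
  → clear
Obstacle 2 [(0,22) (5,15) (11,22)]:
  edge (0,22)–(5,15): clear
  edge (5,15)–(11,22): clear
  edge (11,22)–(0,22): clear
  midpoint (18,10) outside
  → clear
Obstacle 3 [(14,1) (23,1) (19,10)]:
  edge (14,1)–(23,1): clear
  edge (23,1)–(19,10): clear
  edge (19,10)–(14,1): clear
  midpoint (18,10) outside
  → clear

FREE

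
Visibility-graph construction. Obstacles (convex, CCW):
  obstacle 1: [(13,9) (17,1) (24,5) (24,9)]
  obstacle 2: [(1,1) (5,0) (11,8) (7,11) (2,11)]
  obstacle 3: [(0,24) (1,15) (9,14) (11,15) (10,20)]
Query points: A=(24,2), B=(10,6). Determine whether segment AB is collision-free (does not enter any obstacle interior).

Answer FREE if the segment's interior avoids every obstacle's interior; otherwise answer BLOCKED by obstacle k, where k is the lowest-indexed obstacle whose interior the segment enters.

BLOCKED by obstacle 1

Obstacle 1 [(13,9) (17,1) (24,5) (24,9)]:
  edge (13,9)–(17,1): crosses AB
  edge (17,1)–(24,5): crosses AB
  edge (24,5)–(24,9): clear
  edge (24,9)–(13,9): clear
  → BLOCKED
Obstacle 2 [(1,1) (5,0) (11,8) (7,11) (2,11)]:
  edge (1,1)–(5,0): clear
  edge (5,0)–(11,8): clear
  edge (11,8)–(7,11): clear
  edge (7,11)–(2,11): clear
  edge (2,11)–(1,1): clear
  midpoint (17,4) outside
  → clear
Obstacle 3 [(0,24) (1,15) (9,14) (11,15) (10,20)]:
  edge (0,24)–(1,15): clear
  edge (1,15)–(9,14): clear
  edge (9,14)–(11,15): clear
  edge (11,15)–(10,20): clear
  edge (10,20)–(0,24): clear
  midpoint (17,4) outside
  → clear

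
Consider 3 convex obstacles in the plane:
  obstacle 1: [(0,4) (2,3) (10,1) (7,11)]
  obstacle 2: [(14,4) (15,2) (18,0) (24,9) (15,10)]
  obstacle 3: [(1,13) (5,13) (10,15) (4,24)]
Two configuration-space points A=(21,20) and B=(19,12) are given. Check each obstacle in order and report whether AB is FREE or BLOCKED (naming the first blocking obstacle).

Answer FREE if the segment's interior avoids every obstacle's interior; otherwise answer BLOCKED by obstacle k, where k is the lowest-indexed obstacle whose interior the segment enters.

Obstacle 1 [(0,4) (2,3) (10,1) (7,11)]:
  edge (0,4)–(2,3): clear
  edge (2,3)–(10,1): clear
  edge (10,1)–(7,11): clear
  edge (7,11)–(0,4): clear
  midpoint (20,16) outside
  → clear
Obstacle 2 [(14,4) (15,2) (18,0) (24,9) (15,10)]:
  edge (14,4)–(15,2): clear
  edge (15,2)–(18,0): clear
  edge (18,0)–(24,9): clear
  edge (24,9)–(15,10): clear
  edge (15,10)–(14,4): clear
  midpoint (20,16) outside
  → clear
Obstacle 3 [(1,13) (5,13) (10,15) (4,24)]:
  edge (1,13)–(5,13): clear
  edge (5,13)–(10,15): clear
  edge (10,15)–(4,24): clear
  edge (4,24)–(1,13): clear
  midpoint (20,16) outside
  → clear

FREE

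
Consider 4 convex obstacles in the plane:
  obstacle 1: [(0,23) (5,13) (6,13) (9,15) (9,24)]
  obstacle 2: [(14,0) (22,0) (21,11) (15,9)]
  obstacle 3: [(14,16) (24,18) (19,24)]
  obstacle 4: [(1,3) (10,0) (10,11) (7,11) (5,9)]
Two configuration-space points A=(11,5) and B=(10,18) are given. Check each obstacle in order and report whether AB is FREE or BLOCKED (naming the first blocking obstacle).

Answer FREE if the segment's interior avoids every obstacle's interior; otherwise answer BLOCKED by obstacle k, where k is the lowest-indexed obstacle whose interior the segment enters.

FREE

Obstacle 1 [(0,23) (5,13) (6,13) (9,15) (9,24)]:
  edge (0,23)–(5,13): clear
  edge (5,13)–(6,13): clear
  edge (6,13)–(9,15): clear
  edge (9,15)–(9,24): clear
  edge (9,24)–(0,23): clear
  midpoint (21/2,23/2) outside
  → clear
Obstacle 2 [(14,0) (22,0) (21,11) (15,9)]:
  edge (14,0)–(22,0): clear
  edge (22,0)–(21,11): clear
  edge (21,11)–(15,9): clear
  edge (15,9)–(14,0): clear
  midpoint (21/2,23/2) outside
  → clear
Obstacle 3 [(14,16) (24,18) (19,24)]:
  edge (14,16)–(24,18): clear
  edge (24,18)–(19,24): clear
  edge (19,24)–(14,16): clear
  midpoint (21/2,23/2) outside
  → clear
Obstacle 4 [(1,3) (10,0) (10,11) (7,11) (5,9)]:
  edge (1,3)–(10,0): clear
  edge (10,0)–(10,11): clear
  edge (10,11)–(7,11): clear
  edge (7,11)–(5,9): clear
  edge (5,9)–(1,3): clear
  midpoint (21/2,23/2) outside
  → clear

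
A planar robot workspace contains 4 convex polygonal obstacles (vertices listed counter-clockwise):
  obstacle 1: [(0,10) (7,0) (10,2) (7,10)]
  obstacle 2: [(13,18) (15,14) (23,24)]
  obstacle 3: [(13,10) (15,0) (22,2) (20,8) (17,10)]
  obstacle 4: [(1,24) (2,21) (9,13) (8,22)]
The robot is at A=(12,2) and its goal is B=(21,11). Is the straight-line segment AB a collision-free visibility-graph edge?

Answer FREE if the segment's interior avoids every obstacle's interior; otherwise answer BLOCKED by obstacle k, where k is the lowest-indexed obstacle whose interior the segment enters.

Obstacle 1 [(0,10) (7,0) (10,2) (7,10)]:
  edge (0,10)–(7,0): clear
  edge (7,0)–(10,2): clear
  edge (10,2)–(7,10): clear
  edge (7,10)–(0,10): clear
  midpoint (33/2,13/2) outside
  → clear
Obstacle 2 [(13,18) (15,14) (23,24)]:
  edge (13,18)–(15,14): clear
  edge (15,14)–(23,24): clear
  edge (23,24)–(13,18): clear
  midpoint (33/2,13/2) outside
  → clear
Obstacle 3 [(13,10) (15,0) (22,2) (20,8) (17,10)]:
  edge (13,10)–(15,0): crosses AB
  edge (15,0)–(22,2): clear
  edge (22,2)–(20,8): clear
  edge (20,8)–(17,10): crosses AB
  edge (17,10)–(13,10): clear
  → BLOCKED
Obstacle 4 [(1,24) (2,21) (9,13) (8,22)]:
  edge (1,24)–(2,21): clear
  edge (2,21)–(9,13): clear
  edge (9,13)–(8,22): clear
  edge (8,22)–(1,24): clear
  midpoint (33/2,13/2) outside
  → clear

BLOCKED by obstacle 3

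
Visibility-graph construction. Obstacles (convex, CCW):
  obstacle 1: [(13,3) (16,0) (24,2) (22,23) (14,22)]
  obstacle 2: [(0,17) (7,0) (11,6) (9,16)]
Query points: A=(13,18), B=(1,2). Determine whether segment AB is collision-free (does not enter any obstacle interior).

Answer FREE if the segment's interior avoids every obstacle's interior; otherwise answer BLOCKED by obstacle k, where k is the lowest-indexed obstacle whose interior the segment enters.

Obstacle 1 [(13,3) (16,0) (24,2) (22,23) (14,22)]:
  edge (13,3)–(16,0): clear
  edge (16,0)–(24,2): clear
  edge (24,2)–(22,23): clear
  edge (22,23)–(14,22): clear
  edge (14,22)–(13,3): clear
  midpoint (7,10) outside
  → clear
Obstacle 2 [(0,17) (7,0) (11,6) (9,16)]:
  edge (0,17)–(7,0): crosses AB
  edge (7,0)–(11,6): clear
  edge (11,6)–(9,16): crosses AB
  edge (9,16)–(0,17): clear
  → BLOCKED

BLOCKED by obstacle 2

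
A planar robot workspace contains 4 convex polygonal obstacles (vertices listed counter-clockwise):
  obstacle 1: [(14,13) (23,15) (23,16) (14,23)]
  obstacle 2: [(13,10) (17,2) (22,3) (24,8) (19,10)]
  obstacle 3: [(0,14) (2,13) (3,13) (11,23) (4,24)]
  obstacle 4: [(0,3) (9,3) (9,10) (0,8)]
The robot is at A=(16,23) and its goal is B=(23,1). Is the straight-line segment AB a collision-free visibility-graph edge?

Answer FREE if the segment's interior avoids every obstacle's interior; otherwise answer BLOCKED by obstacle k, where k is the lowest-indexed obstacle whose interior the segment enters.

Obstacle 1 [(14,13) (23,15) (23,16) (14,23)]:
  edge (14,13)–(23,15): crosses AB
  edge (23,15)–(23,16): clear
  edge (23,16)–(14,23): crosses AB
  edge (14,23)–(14,13): clear
  → BLOCKED
Obstacle 2 [(13,10) (17,2) (22,3) (24,8) (19,10)]:
  edge (13,10)–(17,2): clear
  edge (17,2)–(22,3): clear
  edge (22,3)–(24,8): crosses AB
  edge (24,8)–(19,10): crosses AB
  edge (19,10)–(13,10): clear
  → BLOCKED
Obstacle 3 [(0,14) (2,13) (3,13) (11,23) (4,24)]:
  edge (0,14)–(2,13): clear
  edge (2,13)–(3,13): clear
  edge (3,13)–(11,23): clear
  edge (11,23)–(4,24): clear
  edge (4,24)–(0,14): clear
  midpoint (39/2,12) outside
  → clear
Obstacle 4 [(0,3) (9,3) (9,10) (0,8)]:
  edge (0,3)–(9,3): clear
  edge (9,3)–(9,10): clear
  edge (9,10)–(0,8): clear
  edge (0,8)–(0,3): clear
  midpoint (39/2,12) outside
  → clear

BLOCKED by obstacle 1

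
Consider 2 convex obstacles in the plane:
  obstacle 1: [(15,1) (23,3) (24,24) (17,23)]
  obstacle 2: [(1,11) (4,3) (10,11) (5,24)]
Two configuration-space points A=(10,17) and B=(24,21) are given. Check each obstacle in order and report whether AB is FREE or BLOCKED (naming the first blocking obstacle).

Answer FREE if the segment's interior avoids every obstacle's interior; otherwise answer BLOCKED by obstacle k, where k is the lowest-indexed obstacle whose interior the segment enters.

Obstacle 1 [(15,1) (23,3) (24,24) (17,23)]:
  edge (15,1)–(23,3): clear
  edge (23,3)–(24,24): crosses AB
  edge (24,24)–(17,23): clear
  edge (17,23)–(15,1): crosses AB
  → BLOCKED
Obstacle 2 [(1,11) (4,3) (10,11) (5,24)]:
  edge (1,11)–(4,3): clear
  edge (4,3)–(10,11): clear
  edge (10,11)–(5,24): clear
  edge (5,24)–(1,11): clear
  midpoint (17,19) outside
  → clear

BLOCKED by obstacle 1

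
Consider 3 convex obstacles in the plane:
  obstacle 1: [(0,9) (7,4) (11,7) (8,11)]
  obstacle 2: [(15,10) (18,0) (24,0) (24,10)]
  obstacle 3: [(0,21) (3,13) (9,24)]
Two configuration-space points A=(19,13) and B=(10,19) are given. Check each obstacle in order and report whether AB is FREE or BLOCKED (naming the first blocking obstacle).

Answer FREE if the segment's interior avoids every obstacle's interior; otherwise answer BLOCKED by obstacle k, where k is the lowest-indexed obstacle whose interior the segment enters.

Obstacle 1 [(0,9) (7,4) (11,7) (8,11)]:
  edge (0,9)–(7,4): clear
  edge (7,4)–(11,7): clear
  edge (11,7)–(8,11): clear
  edge (8,11)–(0,9): clear
  midpoint (29/2,16) outside
  → clear
Obstacle 2 [(15,10) (18,0) (24,0) (24,10)]:
  edge (15,10)–(18,0): clear
  edge (18,0)–(24,0): clear
  edge (24,0)–(24,10): clear
  edge (24,10)–(15,10): clear
  midpoint (29/2,16) outside
  → clear
Obstacle 3 [(0,21) (3,13) (9,24)]:
  edge (0,21)–(3,13): clear
  edge (3,13)–(9,24): clear
  edge (9,24)–(0,21): clear
  midpoint (29/2,16) outside
  → clear

FREE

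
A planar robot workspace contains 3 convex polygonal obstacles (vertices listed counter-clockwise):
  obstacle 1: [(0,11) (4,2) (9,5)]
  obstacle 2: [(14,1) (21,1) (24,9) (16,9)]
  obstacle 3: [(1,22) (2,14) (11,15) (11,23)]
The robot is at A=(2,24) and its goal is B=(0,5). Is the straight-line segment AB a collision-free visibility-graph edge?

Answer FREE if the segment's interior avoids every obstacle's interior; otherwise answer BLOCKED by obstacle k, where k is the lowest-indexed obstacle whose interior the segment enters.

Obstacle 1 [(0,11) (4,2) (9,5)]:
  edge (0,11)–(4,2): crosses AB
  edge (4,2)–(9,5): clear
  edge (9,5)–(0,11): crosses AB
  → BLOCKED
Obstacle 2 [(14,1) (21,1) (24,9) (16,9)]:
  edge (14,1)–(21,1): clear
  edge (21,1)–(24,9): clear
  edge (24,9)–(16,9): clear
  edge (16,9)–(14,1): clear
  midpoint (1,29/2) outside
  → clear
Obstacle 3 [(1,22) (2,14) (11,15) (11,23)]:
  edge (1,22)–(2,14): crosses AB
  edge (2,14)–(11,15): clear
  edge (11,15)–(11,23): clear
  edge (11,23)–(1,22): crosses AB
  → BLOCKED

BLOCKED by obstacle 1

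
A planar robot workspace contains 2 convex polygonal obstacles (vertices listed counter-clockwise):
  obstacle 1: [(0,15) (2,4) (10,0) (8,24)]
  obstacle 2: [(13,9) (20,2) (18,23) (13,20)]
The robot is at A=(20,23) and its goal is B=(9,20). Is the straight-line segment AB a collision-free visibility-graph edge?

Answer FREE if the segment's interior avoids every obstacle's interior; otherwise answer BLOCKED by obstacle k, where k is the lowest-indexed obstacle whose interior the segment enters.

Obstacle 1 [(0,15) (2,4) (10,0) (8,24)]:
  edge (0,15)–(2,4): clear
  edge (2,4)–(10,0): clear
  edge (10,0)–(8,24): clear
  edge (8,24)–(0,15): clear
  midpoint (29/2,43/2) outside
  → clear
Obstacle 2 [(13,9) (20,2) (18,23) (13,20)]:
  edge (13,9)–(20,2): clear
  edge (20,2)–(18,23): crosses AB
  edge (18,23)–(13,20): crosses AB
  edge (13,20)–(13,9): clear
  → BLOCKED

BLOCKED by obstacle 2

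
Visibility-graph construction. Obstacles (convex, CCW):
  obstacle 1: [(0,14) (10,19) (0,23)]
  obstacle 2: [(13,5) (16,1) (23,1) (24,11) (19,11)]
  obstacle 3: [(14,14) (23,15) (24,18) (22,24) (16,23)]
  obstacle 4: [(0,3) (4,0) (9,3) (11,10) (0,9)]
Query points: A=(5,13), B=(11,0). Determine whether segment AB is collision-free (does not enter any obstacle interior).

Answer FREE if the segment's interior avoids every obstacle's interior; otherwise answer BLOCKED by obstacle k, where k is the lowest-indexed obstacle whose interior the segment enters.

Obstacle 1 [(0,14) (10,19) (0,23)]:
  edge (0,14)–(10,19): clear
  edge (10,19)–(0,23): clear
  edge (0,23)–(0,14): clear
  midpoint (8,13/2) outside
  → clear
Obstacle 2 [(13,5) (16,1) (23,1) (24,11) (19,11)]:
  edge (13,5)–(16,1): clear
  edge (16,1)–(23,1): clear
  edge (23,1)–(24,11): clear
  edge (24,11)–(19,11): clear
  edge (19,11)–(13,5): clear
  midpoint (8,13/2) outside
  → clear
Obstacle 3 [(14,14) (23,15) (24,18) (22,24) (16,23)]:
  edge (14,14)–(23,15): clear
  edge (23,15)–(24,18): clear
  edge (24,18)–(22,24): clear
  edge (22,24)–(16,23): clear
  edge (16,23)–(14,14): clear
  midpoint (8,13/2) outside
  → clear
Obstacle 4 [(0,3) (4,0) (9,3) (11,10) (0,9)]:
  edge (0,3)–(4,0): clear
  edge (4,0)–(9,3): clear
  edge (9,3)–(11,10): crosses AB
  edge (11,10)–(0,9): crosses AB
  edge (0,9)–(0,3): clear
  → BLOCKED

BLOCKED by obstacle 4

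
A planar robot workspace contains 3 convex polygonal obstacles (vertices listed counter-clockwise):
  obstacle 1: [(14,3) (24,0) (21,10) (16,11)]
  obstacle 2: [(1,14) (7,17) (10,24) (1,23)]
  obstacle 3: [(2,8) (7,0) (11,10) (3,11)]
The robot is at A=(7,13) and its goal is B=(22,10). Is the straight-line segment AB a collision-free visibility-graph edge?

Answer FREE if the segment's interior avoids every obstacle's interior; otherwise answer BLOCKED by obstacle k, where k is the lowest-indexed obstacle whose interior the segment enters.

FREE

Obstacle 1 [(14,3) (24,0) (21,10) (16,11)]:
  edge (14,3)–(24,0): clear
  edge (24,0)–(21,10): clear
  edge (21,10)–(16,11): clear
  edge (16,11)–(14,3): clear
  midpoint (29/2,23/2) outside
  → clear
Obstacle 2 [(1,14) (7,17) (10,24) (1,23)]:
  edge (1,14)–(7,17): clear
  edge (7,17)–(10,24): clear
  edge (10,24)–(1,23): clear
  edge (1,23)–(1,14): clear
  midpoint (29/2,23/2) outside
  → clear
Obstacle 3 [(2,8) (7,0) (11,10) (3,11)]:
  edge (2,8)–(7,0): clear
  edge (7,0)–(11,10): clear
  edge (11,10)–(3,11): clear
  edge (3,11)–(2,8): clear
  midpoint (29/2,23/2) outside
  → clear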